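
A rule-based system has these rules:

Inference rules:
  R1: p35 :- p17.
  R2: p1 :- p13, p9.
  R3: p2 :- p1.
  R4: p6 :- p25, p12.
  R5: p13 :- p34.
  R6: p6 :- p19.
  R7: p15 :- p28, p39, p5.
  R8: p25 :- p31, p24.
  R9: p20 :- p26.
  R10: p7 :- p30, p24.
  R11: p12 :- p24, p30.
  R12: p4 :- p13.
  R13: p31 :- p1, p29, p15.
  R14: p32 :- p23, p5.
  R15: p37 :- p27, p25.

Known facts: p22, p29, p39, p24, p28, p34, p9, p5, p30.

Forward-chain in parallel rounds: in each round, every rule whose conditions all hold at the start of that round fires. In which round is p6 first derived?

5

Round 1 fires R5, R7, R10, R11, giving p13, p15, p7, p12.
Round 2 fires R2, R12, giving p1, p4.
Round 3 fires R3, R13, giving p2, p31.
Round 4 fires R8, giving p25.
Round 5 fires R4, giving p6.
p6 first appears in round 5.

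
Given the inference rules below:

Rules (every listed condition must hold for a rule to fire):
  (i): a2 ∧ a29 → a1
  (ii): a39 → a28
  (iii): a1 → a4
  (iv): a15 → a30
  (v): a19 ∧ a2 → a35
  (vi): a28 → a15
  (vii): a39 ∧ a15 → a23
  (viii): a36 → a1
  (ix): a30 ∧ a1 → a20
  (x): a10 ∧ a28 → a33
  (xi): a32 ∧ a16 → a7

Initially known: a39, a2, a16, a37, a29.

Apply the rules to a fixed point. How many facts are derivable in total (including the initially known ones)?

12

Round 1 fires (i), (ii), giving a1, a28.
Round 2 fires (iii), (vi), giving a4, a15.
Round 3 fires (iv), (vii), giving a30, a23.
Round 4 fires (ix), giving a20.
Closure: {a1, a15, a16, a2, a20, a23, a28, a29, a30, a37, a39, a4} — 12 facts.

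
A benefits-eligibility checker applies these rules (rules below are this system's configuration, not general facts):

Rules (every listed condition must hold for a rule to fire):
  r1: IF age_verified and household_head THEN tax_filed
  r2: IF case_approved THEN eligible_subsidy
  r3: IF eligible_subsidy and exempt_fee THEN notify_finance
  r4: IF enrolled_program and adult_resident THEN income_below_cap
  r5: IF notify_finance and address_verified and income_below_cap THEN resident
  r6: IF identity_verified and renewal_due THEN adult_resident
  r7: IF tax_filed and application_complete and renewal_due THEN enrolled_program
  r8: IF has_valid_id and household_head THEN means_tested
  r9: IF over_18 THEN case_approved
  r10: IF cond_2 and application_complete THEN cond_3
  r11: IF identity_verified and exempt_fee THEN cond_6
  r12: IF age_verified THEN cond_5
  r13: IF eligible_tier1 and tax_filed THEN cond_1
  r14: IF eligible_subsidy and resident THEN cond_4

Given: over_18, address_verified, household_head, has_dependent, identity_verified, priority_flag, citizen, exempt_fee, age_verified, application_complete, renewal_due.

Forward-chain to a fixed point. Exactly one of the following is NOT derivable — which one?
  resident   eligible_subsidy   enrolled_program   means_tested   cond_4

means_tested

Round 1: r1 [IF age_verified and household_head THEN tax_filed]; r6 [IF identity_verified and renewal_due THEN adult_resident]; r9 [IF over_18 THEN case_approved]; r11 [IF identity_verified and exempt_fee THEN cond_6]; r12 [IF age_verified THEN cond_5]. Adds tax_filed, adult_resident, case_approved, cond_6, cond_5.
Round 2: r2 [IF case_approved THEN eligible_subsidy]; r7 [IF tax_filed and application_complete and renewal_due THEN enrolled_program]. Adds eligible_subsidy, enrolled_program.
Round 3: r3 [IF eligible_subsidy and exempt_fee THEN notify_finance]; r4 [IF enrolled_program and adult_resident THEN income_below_cap]. Adds notify_finance, income_below_cap.
Round 4: r5 [IF notify_finance and address_verified and income_below_cap THEN resident]. Adds resident.
Round 5: r14 [IF eligible_subsidy and resident THEN cond_4]. Adds cond_4.
Derived: cond_4 (round 5), resident (round 4), enrolled_program (round 2), eligible_subsidy (round 2). means_tested never appears in any round.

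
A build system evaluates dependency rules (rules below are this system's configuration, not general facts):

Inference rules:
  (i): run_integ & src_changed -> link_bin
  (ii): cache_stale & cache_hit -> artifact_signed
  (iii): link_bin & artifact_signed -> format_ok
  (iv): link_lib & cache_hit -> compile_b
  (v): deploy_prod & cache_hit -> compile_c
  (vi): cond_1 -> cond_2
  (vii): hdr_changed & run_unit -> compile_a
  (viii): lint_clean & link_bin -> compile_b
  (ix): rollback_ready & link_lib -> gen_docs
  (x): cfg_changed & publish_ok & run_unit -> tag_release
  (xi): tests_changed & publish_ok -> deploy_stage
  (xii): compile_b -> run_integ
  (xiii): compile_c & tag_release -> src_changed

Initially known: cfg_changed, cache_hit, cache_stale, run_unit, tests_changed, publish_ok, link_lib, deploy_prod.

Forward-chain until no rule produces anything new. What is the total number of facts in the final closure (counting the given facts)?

[1] (ii) [cache_stale & cache_hit -> artifact_signed]; (iv) [link_lib & cache_hit -> compile_b]; (v) [deploy_prod & cache_hit -> compile_c]; (x) [cfg_changed & publish_ok & run_unit -> tag_release]; (xi) [tests_changed & publish_ok -> deploy_stage]. ⇒ new: artifact_signed, compile_b, compile_c, tag_release, deploy_stage.
[2] (xii) [compile_b -> run_integ]; (xiii) [compile_c & tag_release -> src_changed]. ⇒ new: run_integ, src_changed.
[3] (i) [run_integ & src_changed -> link_bin]. ⇒ new: link_bin.
[4] (iii) [link_bin & artifact_signed -> format_ok]. ⇒ new: format_ok.
Closure: {artifact_signed, cache_hit, cache_stale, cfg_changed, compile_b, compile_c, deploy_prod, deploy_stage, format_ok, link_bin, link_lib, publish_ok, run_integ, run_unit, src_changed, tag_release, tests_changed} — 17 facts.

17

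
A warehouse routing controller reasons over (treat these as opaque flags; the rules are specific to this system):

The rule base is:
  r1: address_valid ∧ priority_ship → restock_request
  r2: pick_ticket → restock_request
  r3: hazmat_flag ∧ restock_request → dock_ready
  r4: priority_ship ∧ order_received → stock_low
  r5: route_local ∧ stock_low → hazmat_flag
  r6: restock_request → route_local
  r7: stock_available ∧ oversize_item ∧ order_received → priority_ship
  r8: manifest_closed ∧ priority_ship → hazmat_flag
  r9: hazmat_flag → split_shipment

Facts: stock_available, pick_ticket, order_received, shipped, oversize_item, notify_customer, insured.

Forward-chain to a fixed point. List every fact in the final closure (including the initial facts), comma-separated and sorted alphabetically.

dock_ready, hazmat_flag, insured, notify_customer, order_received, oversize_item, pick_ticket, priority_ship, restock_request, route_local, shipped, split_shipment, stock_available, stock_low

[1] r2 [pick_ticket → restock_request]; r7 [stock_available ∧ oversize_item ∧ order_received → priority_ship]. ⇒ new: restock_request, priority_ship.
[2] r4 [priority_ship ∧ order_received → stock_low]; r6 [restock_request → route_local]. ⇒ new: stock_low, route_local.
[3] r5 [route_local ∧ stock_low → hazmat_flag]. ⇒ new: hazmat_flag.
[4] r3 [hazmat_flag ∧ restock_request → dock_ready]; r9 [hazmat_flag → split_shipment]. ⇒ new: dock_ready, split_shipment.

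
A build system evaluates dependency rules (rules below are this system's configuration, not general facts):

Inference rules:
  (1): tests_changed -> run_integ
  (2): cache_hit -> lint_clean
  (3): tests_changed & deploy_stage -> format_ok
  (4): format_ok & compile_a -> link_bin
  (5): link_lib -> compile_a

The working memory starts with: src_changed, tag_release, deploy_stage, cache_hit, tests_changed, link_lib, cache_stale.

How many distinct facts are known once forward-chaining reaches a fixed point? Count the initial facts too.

Round 1 fires (1), (2), (3), (5), giving run_integ, lint_clean, format_ok, compile_a.
Round 2 fires (4), giving link_bin.
Closure: {cache_hit, cache_stale, compile_a, deploy_stage, format_ok, link_bin, link_lib, lint_clean, run_integ, src_changed, tag_release, tests_changed} — 12 facts.

12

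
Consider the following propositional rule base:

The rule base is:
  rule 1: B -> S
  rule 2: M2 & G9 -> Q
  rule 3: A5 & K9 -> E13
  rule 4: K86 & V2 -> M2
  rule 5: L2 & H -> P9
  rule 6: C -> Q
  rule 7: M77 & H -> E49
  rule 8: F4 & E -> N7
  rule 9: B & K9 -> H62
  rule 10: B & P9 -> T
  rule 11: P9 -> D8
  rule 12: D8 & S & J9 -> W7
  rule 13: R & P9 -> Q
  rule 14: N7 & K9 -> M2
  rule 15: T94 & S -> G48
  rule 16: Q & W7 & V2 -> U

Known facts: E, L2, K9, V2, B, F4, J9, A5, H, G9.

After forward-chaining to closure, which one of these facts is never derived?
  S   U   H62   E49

Round 1 fires rule 1, rule 3, rule 5, rule 8, rule 9, giving S, E13, P9, N7, H62.
Round 2 fires rule 10, rule 11, rule 14, giving T, D8, M2.
Round 3 fires rule 2, rule 12, giving Q, W7.
Round 4 fires rule 16, giving U.
Derived: S (round 1), H62 (round 1), U (round 4). E49 never appears in any round.

E49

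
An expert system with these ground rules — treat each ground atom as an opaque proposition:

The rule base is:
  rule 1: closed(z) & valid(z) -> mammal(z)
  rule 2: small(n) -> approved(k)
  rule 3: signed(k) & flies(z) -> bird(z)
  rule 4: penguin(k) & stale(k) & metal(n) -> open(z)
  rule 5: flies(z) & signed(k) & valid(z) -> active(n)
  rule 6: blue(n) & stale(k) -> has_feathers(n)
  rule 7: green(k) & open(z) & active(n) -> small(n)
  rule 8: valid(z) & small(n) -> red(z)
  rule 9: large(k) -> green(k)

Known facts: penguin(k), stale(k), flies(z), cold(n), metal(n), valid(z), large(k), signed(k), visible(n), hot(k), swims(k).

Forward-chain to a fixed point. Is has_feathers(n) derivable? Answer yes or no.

no

Round 1 — rule 3, rule 4, rule 5, rule 9, derive bird(z), open(z), active(n), green(k).
Round 2 — rule 7, derive small(n).
Round 3 — rule 2, rule 8, derive approved(k), red(z).
Fixed point reached. has_feathers(n) is concluded only by rule 6; rule 6 needs blue(n) (never derived).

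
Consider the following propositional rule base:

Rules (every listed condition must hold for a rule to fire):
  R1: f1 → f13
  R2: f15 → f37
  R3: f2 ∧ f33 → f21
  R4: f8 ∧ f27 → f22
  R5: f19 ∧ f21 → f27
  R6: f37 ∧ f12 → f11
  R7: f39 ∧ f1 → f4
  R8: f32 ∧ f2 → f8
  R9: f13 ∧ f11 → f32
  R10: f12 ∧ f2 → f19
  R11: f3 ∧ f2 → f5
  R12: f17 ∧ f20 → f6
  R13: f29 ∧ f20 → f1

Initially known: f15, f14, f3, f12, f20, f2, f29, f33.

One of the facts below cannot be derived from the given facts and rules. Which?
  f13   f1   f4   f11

[1] R2 [f15 → f37]; R3 [f2 ∧ f33 → f21]; R10 [f12 ∧ f2 → f19]; R11 [f3 ∧ f2 → f5]; R13 [f29 ∧ f20 → f1]. ⇒ new: f37, f21, f19, f5, f1.
[2] R1 [f1 → f13]; R5 [f19 ∧ f21 → f27]; R6 [f37 ∧ f12 → f11]. ⇒ new: f13, f27, f11.
[3] R9 [f13 ∧ f11 → f32]. ⇒ new: f32.
[4] R8 [f32 ∧ f2 → f8]. ⇒ new: f8.
[5] R4 [f8 ∧ f27 → f22]. ⇒ new: f22.
Derived: f11 (round 2), f1 (round 1), f13 (round 2). f4 never appears in any round.

f4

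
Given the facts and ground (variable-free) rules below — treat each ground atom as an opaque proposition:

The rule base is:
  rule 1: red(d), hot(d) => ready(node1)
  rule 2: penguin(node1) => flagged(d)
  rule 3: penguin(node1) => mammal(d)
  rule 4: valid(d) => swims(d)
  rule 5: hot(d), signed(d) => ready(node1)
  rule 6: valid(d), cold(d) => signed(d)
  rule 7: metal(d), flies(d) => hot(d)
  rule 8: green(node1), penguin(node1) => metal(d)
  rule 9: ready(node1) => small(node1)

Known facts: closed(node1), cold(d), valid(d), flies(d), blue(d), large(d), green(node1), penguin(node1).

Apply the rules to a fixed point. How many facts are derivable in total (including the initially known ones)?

16

Round 1: rule 2 [penguin(node1) => flagged(d)]; rule 3 [penguin(node1) => mammal(d)]; rule 4 [valid(d) => swims(d)]; rule 6 [valid(d), cold(d) => signed(d)]; rule 8 [green(node1), penguin(node1) => metal(d)]. New: flagged(d), mammal(d), swims(d), signed(d), metal(d).
Round 2: rule 7 [metal(d), flies(d) => hot(d)]. New: hot(d).
Round 3: rule 5 [hot(d), signed(d) => ready(node1)]. New: ready(node1).
Round 4: rule 9 [ready(node1) => small(node1)]. New: small(node1).
Closure: {blue(d), closed(node1), cold(d), flagged(d), flies(d), green(node1), hot(d), large(d), mammal(d), metal(d), penguin(node1), ready(node1), signed(d), small(node1), swims(d), valid(d)} — 16 facts.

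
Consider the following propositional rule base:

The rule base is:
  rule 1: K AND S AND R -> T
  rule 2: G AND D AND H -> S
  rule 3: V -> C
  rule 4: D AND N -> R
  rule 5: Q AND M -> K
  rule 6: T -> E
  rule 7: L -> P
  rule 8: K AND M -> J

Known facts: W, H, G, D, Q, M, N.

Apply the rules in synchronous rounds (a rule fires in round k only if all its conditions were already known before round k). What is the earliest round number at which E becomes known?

3

Round 1: rule 2 [G AND D AND H -> S]; rule 4 [D AND N -> R]; rule 5 [Q AND M -> K]. New: S, R, K.
Round 2: rule 1 [K AND S AND R -> T]; rule 8 [K AND M -> J]. New: T, J.
Round 3: rule 6 [T -> E]. New: E.
E first appears in round 3.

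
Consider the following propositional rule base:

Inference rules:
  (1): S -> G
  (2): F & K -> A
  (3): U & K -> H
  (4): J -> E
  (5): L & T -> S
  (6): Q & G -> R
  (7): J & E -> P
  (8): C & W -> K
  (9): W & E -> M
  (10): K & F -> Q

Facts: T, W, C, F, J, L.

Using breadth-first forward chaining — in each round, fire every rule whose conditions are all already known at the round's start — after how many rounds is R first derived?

Round 1: (4) [J -> E]; (5) [L & T -> S]; (8) [C & W -> K]. Adds E, S, K.
Round 2: (1) [S -> G]; (2) [F & K -> A]; (7) [J & E -> P]; (9) [W & E -> M]; (10) [K & F -> Q]. Adds G, A, P, M, Q.
Round 3: (6) [Q & G -> R]. Adds R.
R first appears in round 3.

3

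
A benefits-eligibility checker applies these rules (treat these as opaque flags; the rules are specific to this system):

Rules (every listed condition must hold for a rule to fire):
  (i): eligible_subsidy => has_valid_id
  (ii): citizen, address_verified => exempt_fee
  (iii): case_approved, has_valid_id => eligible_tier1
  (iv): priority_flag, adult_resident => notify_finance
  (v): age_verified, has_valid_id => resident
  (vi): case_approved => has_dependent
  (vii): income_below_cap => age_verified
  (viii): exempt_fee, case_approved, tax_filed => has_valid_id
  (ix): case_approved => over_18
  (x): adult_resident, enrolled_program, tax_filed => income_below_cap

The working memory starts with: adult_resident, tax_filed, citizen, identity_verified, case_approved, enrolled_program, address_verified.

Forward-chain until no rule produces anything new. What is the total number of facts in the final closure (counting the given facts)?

15

Round 1: (ii) [citizen, address_verified => exempt_fee]; (vi) [case_approved => has_dependent]; (ix) [case_approved => over_18]; (x) [adult_resident, enrolled_program, tax_filed => income_below_cap]. Adds exempt_fee, has_dependent, over_18, income_below_cap.
Round 2: (vii) [income_below_cap => age_verified]; (viii) [exempt_fee, case_approved, tax_filed => has_valid_id]. Adds age_verified, has_valid_id.
Round 3: (iii) [case_approved, has_valid_id => eligible_tier1]; (v) [age_verified, has_valid_id => resident]. Adds eligible_tier1, resident.
Closure: {address_verified, adult_resident, age_verified, case_approved, citizen, eligible_tier1, enrolled_program, exempt_fee, has_dependent, has_valid_id, identity_verified, income_below_cap, over_18, resident, tax_filed} — 15 facts.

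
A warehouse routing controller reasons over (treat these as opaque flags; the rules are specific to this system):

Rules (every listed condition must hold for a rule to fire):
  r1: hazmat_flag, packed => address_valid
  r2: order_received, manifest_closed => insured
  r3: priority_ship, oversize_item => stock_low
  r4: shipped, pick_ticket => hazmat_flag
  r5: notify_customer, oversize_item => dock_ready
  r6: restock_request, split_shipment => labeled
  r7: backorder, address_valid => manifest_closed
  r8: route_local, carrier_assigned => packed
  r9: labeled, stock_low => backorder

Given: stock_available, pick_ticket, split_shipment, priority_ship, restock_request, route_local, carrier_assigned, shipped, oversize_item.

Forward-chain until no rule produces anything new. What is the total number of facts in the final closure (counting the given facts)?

Round 1: r3 [priority_ship, oversize_item => stock_low]; r4 [shipped, pick_ticket => hazmat_flag]; r6 [restock_request, split_shipment => labeled]; r8 [route_local, carrier_assigned => packed]. New: stock_low, hazmat_flag, labeled, packed.
Round 2: r1 [hazmat_flag, packed => address_valid]; r9 [labeled, stock_low => backorder]. New: address_valid, backorder.
Round 3: r7 [backorder, address_valid => manifest_closed]. New: manifest_closed.
Closure: {address_valid, backorder, carrier_assigned, hazmat_flag, labeled, manifest_closed, oversize_item, packed, pick_ticket, priority_ship, restock_request, route_local, shipped, split_shipment, stock_available, stock_low} — 16 facts.

16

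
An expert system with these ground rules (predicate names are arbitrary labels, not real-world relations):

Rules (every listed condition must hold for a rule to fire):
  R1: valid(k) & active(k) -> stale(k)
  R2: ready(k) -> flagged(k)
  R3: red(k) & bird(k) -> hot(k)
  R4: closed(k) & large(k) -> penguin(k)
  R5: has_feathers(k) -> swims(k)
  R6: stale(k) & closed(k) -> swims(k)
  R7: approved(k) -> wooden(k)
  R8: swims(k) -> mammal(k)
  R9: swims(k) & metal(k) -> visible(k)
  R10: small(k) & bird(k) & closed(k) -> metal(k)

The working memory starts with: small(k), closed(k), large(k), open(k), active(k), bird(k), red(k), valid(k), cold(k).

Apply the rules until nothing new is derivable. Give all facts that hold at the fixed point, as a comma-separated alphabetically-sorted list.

active(k), bird(k), closed(k), cold(k), hot(k), large(k), mammal(k), metal(k), open(k), penguin(k), red(k), small(k), stale(k), swims(k), valid(k), visible(k)

[1] R1 [valid(k) & active(k) -> stale(k)]; R3 [red(k) & bird(k) -> hot(k)]; R4 [closed(k) & large(k) -> penguin(k)]; R10 [small(k) & bird(k) & closed(k) -> metal(k)]. ⇒ new: stale(k), hot(k), penguin(k), metal(k).
[2] R6 [stale(k) & closed(k) -> swims(k)]. ⇒ new: swims(k).
[3] R8 [swims(k) -> mammal(k)]; R9 [swims(k) & metal(k) -> visible(k)]. ⇒ new: mammal(k), visible(k).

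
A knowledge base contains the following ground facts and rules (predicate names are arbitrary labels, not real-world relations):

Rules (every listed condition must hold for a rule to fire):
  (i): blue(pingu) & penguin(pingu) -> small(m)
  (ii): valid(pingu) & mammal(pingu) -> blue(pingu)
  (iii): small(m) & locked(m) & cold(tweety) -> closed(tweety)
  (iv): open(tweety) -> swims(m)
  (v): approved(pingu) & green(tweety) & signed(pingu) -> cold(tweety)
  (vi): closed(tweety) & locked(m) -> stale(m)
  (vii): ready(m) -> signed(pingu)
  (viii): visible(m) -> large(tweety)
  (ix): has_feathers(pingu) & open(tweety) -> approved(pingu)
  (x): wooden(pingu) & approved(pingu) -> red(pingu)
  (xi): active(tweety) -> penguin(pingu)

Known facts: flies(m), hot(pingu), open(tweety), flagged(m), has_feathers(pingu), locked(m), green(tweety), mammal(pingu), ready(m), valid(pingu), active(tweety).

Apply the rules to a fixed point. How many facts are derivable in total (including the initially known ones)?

20

Round 1: (ii) [valid(pingu) & mammal(pingu) -> blue(pingu)]; (iv) [open(tweety) -> swims(m)]; (vii) [ready(m) -> signed(pingu)]; (ix) [has_feathers(pingu) & open(tweety) -> approved(pingu)]; (xi) [active(tweety) -> penguin(pingu)]. New: blue(pingu), swims(m), signed(pingu), approved(pingu), penguin(pingu).
Round 2: (i) [blue(pingu) & penguin(pingu) -> small(m)]; (v) [approved(pingu) & green(tweety) & signed(pingu) -> cold(tweety)]. New: small(m), cold(tweety).
Round 3: (iii) [small(m) & locked(m) & cold(tweety) -> closed(tweety)]. New: closed(tweety).
Round 4: (vi) [closed(tweety) & locked(m) -> stale(m)]. New: stale(m).
Closure: {active(tweety), approved(pingu), blue(pingu), closed(tweety), cold(tweety), flagged(m), flies(m), green(tweety), has_feathers(pingu), hot(pingu), locked(m), mammal(pingu), open(tweety), penguin(pingu), ready(m), signed(pingu), small(m), stale(m), swims(m), valid(pingu)} — 20 facts.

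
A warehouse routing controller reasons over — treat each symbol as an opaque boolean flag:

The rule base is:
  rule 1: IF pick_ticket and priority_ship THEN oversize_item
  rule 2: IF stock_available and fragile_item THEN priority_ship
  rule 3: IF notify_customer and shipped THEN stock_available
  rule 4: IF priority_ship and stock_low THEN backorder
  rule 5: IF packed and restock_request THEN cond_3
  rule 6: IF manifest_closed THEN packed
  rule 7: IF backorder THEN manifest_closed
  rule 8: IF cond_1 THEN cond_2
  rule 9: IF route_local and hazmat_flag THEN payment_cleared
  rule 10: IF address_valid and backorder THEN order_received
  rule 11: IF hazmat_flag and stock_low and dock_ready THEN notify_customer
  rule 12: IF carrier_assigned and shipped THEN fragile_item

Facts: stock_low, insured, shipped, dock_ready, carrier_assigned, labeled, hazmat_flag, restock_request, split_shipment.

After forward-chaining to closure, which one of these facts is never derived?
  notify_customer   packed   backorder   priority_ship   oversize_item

oversize_item

Round 1: rule 11 [IF hazmat_flag and stock_low and dock_ready THEN notify_customer]; rule 12 [IF carrier_assigned and shipped THEN fragile_item]. New: notify_customer, fragile_item.
Round 2: rule 3 [IF notify_customer and shipped THEN stock_available]. New: stock_available.
Round 3: rule 2 [IF stock_available and fragile_item THEN priority_ship]. New: priority_ship.
Round 4: rule 4 [IF priority_ship and stock_low THEN backorder]. New: backorder.
Round 5: rule 7 [IF backorder THEN manifest_closed]. New: manifest_closed.
Round 6: rule 6 [IF manifest_closed THEN packed]. New: packed.
Round 7: rule 5 [IF packed and restock_request THEN cond_3]. New: cond_3.
Derived: priority_ship (round 3), notify_customer (round 1), backorder (round 4), packed (round 6). oversize_item never appears in any round.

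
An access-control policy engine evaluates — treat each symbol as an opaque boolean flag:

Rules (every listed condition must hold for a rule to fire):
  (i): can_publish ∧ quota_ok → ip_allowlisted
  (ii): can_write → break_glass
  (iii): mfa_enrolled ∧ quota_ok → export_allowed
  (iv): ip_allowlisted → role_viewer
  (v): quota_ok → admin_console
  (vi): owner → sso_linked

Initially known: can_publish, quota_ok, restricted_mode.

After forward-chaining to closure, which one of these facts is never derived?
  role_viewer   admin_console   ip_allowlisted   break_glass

[1] (i) [can_publish ∧ quota_ok → ip_allowlisted]; (v) [quota_ok → admin_console]. ⇒ new: ip_allowlisted, admin_console.
[2] (iv) [ip_allowlisted → role_viewer]. ⇒ new: role_viewer.
Derived: role_viewer (round 2), admin_console (round 1), ip_allowlisted (round 1). break_glass never appears in any round.

break_glass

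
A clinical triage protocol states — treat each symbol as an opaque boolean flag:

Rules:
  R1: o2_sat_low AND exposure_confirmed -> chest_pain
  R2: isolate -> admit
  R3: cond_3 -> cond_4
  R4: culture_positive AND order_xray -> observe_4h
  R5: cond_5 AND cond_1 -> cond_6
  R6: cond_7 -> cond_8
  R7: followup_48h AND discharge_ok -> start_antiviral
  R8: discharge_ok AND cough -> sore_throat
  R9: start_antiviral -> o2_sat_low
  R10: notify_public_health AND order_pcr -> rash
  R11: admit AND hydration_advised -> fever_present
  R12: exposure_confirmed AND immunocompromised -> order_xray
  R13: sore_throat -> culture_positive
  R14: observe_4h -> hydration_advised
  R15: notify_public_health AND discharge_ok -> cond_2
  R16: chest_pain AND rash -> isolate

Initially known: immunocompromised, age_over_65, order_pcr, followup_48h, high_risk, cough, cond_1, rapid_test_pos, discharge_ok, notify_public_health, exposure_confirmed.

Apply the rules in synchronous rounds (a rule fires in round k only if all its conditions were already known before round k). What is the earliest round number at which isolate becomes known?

4

Round 1 fires R7, R8, R10, R12, R15, giving start_antiviral, sore_throat, rash, order_xray, cond_2.
Round 2 fires R9, R13, giving o2_sat_low, culture_positive.
Round 3 fires R1, R4, giving chest_pain, observe_4h.
Round 4 fires R14, R16, giving hydration_advised, isolate.
isolate first appears in round 4.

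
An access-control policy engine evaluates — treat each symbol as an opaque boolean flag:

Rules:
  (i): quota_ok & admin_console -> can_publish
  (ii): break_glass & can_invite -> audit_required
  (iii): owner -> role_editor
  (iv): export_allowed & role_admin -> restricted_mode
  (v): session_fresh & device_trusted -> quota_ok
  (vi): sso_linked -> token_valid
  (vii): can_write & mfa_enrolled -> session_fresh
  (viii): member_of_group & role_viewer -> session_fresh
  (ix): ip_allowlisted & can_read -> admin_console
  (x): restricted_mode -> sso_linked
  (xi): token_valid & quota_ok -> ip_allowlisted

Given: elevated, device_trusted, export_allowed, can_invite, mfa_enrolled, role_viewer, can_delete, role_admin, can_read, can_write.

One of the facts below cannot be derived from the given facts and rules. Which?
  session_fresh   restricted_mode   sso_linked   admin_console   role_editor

Round 1 — (iv), (vii), derive restricted_mode, session_fresh.
Round 2 — (v), (x), derive quota_ok, sso_linked.
Round 3 — (vi), derive token_valid.
Round 4 — (xi), derive ip_allowlisted.
Round 5 — (ix), derive admin_console.
Round 6 — (i), derive can_publish.
Derived: sso_linked (round 2), admin_console (round 5), restricted_mode (round 1), session_fresh (round 1). role_editor never appears in any round.

role_editor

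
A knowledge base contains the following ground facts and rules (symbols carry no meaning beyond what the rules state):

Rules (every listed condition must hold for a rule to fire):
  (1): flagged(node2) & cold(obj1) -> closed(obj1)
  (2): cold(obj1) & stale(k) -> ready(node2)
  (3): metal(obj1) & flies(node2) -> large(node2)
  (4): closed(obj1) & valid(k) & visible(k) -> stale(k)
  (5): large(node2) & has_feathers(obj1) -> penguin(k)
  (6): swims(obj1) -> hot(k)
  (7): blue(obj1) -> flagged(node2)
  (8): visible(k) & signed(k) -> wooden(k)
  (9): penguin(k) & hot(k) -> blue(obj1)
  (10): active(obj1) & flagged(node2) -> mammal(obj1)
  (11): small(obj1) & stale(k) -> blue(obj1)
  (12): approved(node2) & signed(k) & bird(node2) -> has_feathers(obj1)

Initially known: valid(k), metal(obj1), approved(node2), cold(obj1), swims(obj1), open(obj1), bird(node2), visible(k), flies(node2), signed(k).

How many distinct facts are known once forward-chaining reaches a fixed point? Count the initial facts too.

Round 1 — (3), (6), (8), (12), derive large(node2), hot(k), wooden(k), has_feathers(obj1).
Round 2 — (5), derive penguin(k).
Round 3 — (9), derive blue(obj1).
Round 4 — (7), derive flagged(node2).
Round 5 — (1), derive closed(obj1).
Round 6 — (4), derive stale(k).
Round 7 — (2), derive ready(node2).
Closure: {approved(node2), bird(node2), blue(obj1), closed(obj1), cold(obj1), flagged(node2), flies(node2), has_feathers(obj1), hot(k), large(node2), metal(obj1), open(obj1), penguin(k), ready(node2), signed(k), stale(k), swims(obj1), valid(k), visible(k), wooden(k)} — 20 facts.

20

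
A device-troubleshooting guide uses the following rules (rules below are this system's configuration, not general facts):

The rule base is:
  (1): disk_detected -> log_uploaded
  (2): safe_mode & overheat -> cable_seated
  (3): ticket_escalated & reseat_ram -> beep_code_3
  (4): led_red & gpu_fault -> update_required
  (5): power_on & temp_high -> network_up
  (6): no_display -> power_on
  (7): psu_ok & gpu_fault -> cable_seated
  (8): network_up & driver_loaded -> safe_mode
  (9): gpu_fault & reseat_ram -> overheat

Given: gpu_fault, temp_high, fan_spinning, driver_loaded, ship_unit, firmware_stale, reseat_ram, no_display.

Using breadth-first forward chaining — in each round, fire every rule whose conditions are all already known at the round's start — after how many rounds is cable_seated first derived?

4

[1] (6) [no_display -> power_on]; (9) [gpu_fault & reseat_ram -> overheat]. ⇒ new: power_on, overheat.
[2] (5) [power_on & temp_high -> network_up]. ⇒ new: network_up.
[3] (8) [network_up & driver_loaded -> safe_mode]. ⇒ new: safe_mode.
[4] (2) [safe_mode & overheat -> cable_seated]. ⇒ new: cable_seated.
cable_seated first appears in round 4.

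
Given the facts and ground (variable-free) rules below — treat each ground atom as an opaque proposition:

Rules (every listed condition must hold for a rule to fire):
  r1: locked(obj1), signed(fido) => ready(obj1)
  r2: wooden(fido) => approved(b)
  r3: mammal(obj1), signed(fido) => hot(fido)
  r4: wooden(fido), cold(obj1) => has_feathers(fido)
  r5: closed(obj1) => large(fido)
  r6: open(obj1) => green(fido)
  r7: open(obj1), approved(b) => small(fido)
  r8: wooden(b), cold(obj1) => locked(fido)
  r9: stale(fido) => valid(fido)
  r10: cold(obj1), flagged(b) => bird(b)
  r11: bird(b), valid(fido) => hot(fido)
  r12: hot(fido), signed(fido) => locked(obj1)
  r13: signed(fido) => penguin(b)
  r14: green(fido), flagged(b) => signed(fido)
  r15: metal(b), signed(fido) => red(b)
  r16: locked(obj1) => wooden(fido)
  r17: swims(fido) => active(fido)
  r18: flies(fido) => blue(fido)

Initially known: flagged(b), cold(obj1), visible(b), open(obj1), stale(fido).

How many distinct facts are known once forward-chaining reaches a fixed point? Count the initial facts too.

17

Round 1 fires r6, r9, r10, giving green(fido), valid(fido), bird(b).
Round 2 fires r11, r14, giving hot(fido), signed(fido).
Round 3 fires r12, r13, giving locked(obj1), penguin(b).
Round 4 fires r1, r16, giving ready(obj1), wooden(fido).
Round 5 fires r2, r4, giving approved(b), has_feathers(fido).
Round 6 fires r7, giving small(fido).
Closure: {approved(b), bird(b), cold(obj1), flagged(b), green(fido), has_feathers(fido), hot(fido), locked(obj1), open(obj1), penguin(b), ready(obj1), signed(fido), small(fido), stale(fido), valid(fido), visible(b), wooden(fido)} — 17 facts.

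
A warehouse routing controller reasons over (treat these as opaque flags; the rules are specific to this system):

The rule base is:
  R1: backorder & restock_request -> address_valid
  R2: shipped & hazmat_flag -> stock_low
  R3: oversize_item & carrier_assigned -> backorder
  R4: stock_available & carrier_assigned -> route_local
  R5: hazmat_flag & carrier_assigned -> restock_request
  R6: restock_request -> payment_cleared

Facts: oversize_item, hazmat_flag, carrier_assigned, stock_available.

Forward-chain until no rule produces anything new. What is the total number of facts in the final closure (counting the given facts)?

Round 1: R3 [oversize_item & carrier_assigned -> backorder]; R4 [stock_available & carrier_assigned -> route_local]; R5 [hazmat_flag & carrier_assigned -> restock_request]. Adds backorder, route_local, restock_request.
Round 2: R1 [backorder & restock_request -> address_valid]; R6 [restock_request -> payment_cleared]. Adds address_valid, payment_cleared.
Closure: {address_valid, backorder, carrier_assigned, hazmat_flag, oversize_item, payment_cleared, restock_request, route_local, stock_available} — 9 facts.

9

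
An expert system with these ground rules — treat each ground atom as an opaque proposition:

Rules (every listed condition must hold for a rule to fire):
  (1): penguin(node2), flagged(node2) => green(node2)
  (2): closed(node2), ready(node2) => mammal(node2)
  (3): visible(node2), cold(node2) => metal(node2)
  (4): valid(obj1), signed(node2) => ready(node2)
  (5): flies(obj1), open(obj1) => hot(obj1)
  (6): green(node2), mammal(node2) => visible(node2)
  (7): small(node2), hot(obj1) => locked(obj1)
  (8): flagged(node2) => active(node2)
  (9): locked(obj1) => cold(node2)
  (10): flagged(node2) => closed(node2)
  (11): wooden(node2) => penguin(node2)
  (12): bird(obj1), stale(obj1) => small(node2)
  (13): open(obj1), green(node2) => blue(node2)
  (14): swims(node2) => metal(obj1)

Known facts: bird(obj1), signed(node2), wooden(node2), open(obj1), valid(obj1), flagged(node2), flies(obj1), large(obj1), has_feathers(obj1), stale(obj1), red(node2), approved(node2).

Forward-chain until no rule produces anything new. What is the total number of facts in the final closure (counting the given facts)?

25

Round 1: (4) [valid(obj1), signed(node2) => ready(node2)]; (5) [flies(obj1), open(obj1) => hot(obj1)]; (8) [flagged(node2) => active(node2)]; (10) [flagged(node2) => closed(node2)]; (11) [wooden(node2) => penguin(node2)]; (12) [bird(obj1), stale(obj1) => small(node2)]. Adds ready(node2), hot(obj1), active(node2), closed(node2), penguin(node2), small(node2).
Round 2: (1) [penguin(node2), flagged(node2) => green(node2)]; (2) [closed(node2), ready(node2) => mammal(node2)]; (7) [small(node2), hot(obj1) => locked(obj1)]. Adds green(node2), mammal(node2), locked(obj1).
Round 3: (6) [green(node2), mammal(node2) => visible(node2)]; (9) [locked(obj1) => cold(node2)]; (13) [open(obj1), green(node2) => blue(node2)]. Adds visible(node2), cold(node2), blue(node2).
Round 4: (3) [visible(node2), cold(node2) => metal(node2)]. Adds metal(node2).
Closure: {active(node2), approved(node2), bird(obj1), blue(node2), closed(node2), cold(node2), flagged(node2), flies(obj1), green(node2), has_feathers(obj1), hot(obj1), large(obj1), locked(obj1), mammal(node2), metal(node2), open(obj1), penguin(node2), ready(node2), red(node2), signed(node2), small(node2), stale(obj1), valid(obj1), visible(node2), wooden(node2)} — 25 facts.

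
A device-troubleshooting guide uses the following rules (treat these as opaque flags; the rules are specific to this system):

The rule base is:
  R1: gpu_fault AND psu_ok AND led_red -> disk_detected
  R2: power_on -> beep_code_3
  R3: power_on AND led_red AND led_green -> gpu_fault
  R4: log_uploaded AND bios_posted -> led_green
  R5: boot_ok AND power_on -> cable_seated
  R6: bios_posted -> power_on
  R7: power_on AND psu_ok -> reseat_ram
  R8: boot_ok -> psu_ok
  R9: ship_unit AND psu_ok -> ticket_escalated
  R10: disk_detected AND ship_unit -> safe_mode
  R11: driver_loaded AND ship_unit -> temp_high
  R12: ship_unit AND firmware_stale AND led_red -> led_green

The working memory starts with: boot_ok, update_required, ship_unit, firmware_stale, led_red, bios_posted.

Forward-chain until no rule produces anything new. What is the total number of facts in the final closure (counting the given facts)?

[1] R6 [bios_posted -> power_on]; R8 [boot_ok -> psu_ok]; R12 [ship_unit AND firmware_stale AND led_red -> led_green]. ⇒ new: power_on, psu_ok, led_green.
[2] R2 [power_on -> beep_code_3]; R3 [power_on AND led_red AND led_green -> gpu_fault]; R5 [boot_ok AND power_on -> cable_seated]; R7 [power_on AND psu_ok -> reseat_ram]; R9 [ship_unit AND psu_ok -> ticket_escalated]. ⇒ new: beep_code_3, gpu_fault, cable_seated, reseat_ram, ticket_escalated.
[3] R1 [gpu_fault AND psu_ok AND led_red -> disk_detected]. ⇒ new: disk_detected.
[4] R10 [disk_detected AND ship_unit -> safe_mode]. ⇒ new: safe_mode.
Closure: {beep_code_3, bios_posted, boot_ok, cable_seated, disk_detected, firmware_stale, gpu_fault, led_green, led_red, power_on, psu_ok, reseat_ram, safe_mode, ship_unit, ticket_escalated, update_required} — 16 facts.

16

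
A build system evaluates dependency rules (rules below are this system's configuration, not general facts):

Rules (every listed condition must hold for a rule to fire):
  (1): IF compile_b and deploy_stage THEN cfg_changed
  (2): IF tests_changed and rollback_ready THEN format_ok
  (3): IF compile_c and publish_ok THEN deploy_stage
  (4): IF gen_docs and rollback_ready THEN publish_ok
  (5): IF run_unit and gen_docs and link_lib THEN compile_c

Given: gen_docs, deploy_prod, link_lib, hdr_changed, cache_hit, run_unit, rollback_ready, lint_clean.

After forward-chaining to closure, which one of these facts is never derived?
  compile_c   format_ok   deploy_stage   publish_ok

format_ok

[1] (4) [IF gen_docs and rollback_ready THEN publish_ok]; (5) [IF run_unit and gen_docs and link_lib THEN compile_c]. ⇒ new: publish_ok, compile_c.
[2] (3) [IF compile_c and publish_ok THEN deploy_stage]. ⇒ new: deploy_stage.
Derived: deploy_stage (round 2), publish_ok (round 1), compile_c (round 1). format_ok never appears in any round.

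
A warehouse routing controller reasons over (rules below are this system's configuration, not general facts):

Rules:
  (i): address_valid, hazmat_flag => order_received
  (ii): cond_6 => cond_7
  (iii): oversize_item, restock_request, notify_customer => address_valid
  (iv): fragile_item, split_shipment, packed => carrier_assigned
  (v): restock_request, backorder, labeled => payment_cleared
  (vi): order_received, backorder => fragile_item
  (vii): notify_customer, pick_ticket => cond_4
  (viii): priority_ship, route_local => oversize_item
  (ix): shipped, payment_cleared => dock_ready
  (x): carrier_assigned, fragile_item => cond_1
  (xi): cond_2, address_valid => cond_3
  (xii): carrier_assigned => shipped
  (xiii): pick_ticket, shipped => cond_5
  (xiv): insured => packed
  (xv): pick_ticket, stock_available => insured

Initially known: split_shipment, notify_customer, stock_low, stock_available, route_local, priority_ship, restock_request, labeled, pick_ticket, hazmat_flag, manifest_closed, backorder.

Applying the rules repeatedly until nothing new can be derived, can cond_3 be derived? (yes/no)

Round 1: (v) [restock_request, backorder, labeled => payment_cleared]; (vii) [notify_customer, pick_ticket => cond_4]; (viii) [priority_ship, route_local => oversize_item]; (xv) [pick_ticket, stock_available => insured]. Adds payment_cleared, cond_4, oversize_item, insured.
Round 2: (iii) [oversize_item, restock_request, notify_customer => address_valid]; (xiv) [insured => packed]. Adds address_valid, packed.
Round 3: (i) [address_valid, hazmat_flag => order_received]. Adds order_received.
Round 4: (vi) [order_received, backorder => fragile_item]. Adds fragile_item.
Round 5: (iv) [fragile_item, split_shipment, packed => carrier_assigned]. Adds carrier_assigned.
Round 6: (x) [carrier_assigned, fragile_item => cond_1]; (xii) [carrier_assigned => shipped]. Adds cond_1, shipped.
Round 7: (ix) [shipped, payment_cleared => dock_ready]; (xiii) [pick_ticket, shipped => cond_5]. Adds dock_ready, cond_5.
Fixed point reached. cond_3 is concluded only by (xi); (xi) needs cond_2 (never derived).

no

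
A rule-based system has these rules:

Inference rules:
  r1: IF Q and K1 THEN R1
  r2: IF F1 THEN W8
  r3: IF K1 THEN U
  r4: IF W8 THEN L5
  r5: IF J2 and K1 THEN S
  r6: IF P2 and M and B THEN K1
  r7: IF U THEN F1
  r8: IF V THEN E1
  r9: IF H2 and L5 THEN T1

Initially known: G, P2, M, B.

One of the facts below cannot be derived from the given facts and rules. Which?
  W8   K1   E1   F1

Round 1: r6 [IF P2 and M and B THEN K1]. New: K1.
Round 2: r3 [IF K1 THEN U]. New: U.
Round 3: r7 [IF U THEN F1]. New: F1.
Round 4: r2 [IF F1 THEN W8]. New: W8.
Round 5: r4 [IF W8 THEN L5]. New: L5.
Derived: W8 (round 4), F1 (round 3), K1 (round 1). E1 never appears in any round.

E1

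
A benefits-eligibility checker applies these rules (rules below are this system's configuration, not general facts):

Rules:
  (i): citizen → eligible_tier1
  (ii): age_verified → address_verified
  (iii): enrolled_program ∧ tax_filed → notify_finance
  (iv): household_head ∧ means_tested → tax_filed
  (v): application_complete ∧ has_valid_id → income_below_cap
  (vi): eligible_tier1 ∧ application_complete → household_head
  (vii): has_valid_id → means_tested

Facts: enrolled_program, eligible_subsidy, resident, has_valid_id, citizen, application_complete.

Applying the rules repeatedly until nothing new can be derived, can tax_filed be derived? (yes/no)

yes

Round 1: (i) [citizen → eligible_tier1]; (v) [application_complete ∧ has_valid_id → income_below_cap]; (vii) [has_valid_id → means_tested]. New: eligible_tier1, income_below_cap, means_tested.
Round 2: (vi) [eligible_tier1 ∧ application_complete → household_head]. New: household_head.
Round 3: (iv) [household_head ∧ means_tested → tax_filed]. New: tax_filed.
Round 4: (iii) [enrolled_program ∧ tax_filed → notify_finance]. New: notify_finance.
tax_filed appears in round 3, so it is derivable.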